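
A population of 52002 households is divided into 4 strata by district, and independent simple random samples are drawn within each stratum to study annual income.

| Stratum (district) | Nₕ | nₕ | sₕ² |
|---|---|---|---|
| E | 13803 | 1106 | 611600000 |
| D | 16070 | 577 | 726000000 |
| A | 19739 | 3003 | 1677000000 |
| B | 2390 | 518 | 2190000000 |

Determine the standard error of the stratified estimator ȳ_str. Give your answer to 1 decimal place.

476.3

Var(ȳ_str) = Σₕ Wₕ²(1 − fₕ)sₕ²/nₕ with Wₕ = Nₕ/N, N = 52002.
E: Wₕ = 0.26543210; term = 0.26543210²·(1 − 0.08012751)·611600000/1106 = 35838.256.
D: Wₕ = 0.30902658; term = 0.30902658²·(1 − 0.03590541)·726000000/577 = 115843.62.
A: Wₕ = 0.37958155; term = 0.37958155²·(1 − 0.15213537)·1677000000/3003 = 68220.43.
B: Wₕ = 0.04595977; term = 0.04595977²·(1 − 0.21673640)·2190000000/518 = 6994.8436.
Sum = 226897.15.
SE = √(226897.15) = 476.3.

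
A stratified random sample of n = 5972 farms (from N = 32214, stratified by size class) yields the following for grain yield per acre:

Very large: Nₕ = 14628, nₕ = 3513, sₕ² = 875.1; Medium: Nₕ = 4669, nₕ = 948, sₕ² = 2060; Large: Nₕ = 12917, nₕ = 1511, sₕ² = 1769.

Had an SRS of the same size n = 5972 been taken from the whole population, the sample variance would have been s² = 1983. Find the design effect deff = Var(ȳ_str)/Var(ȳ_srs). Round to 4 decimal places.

Var(ȳ_str) = Σ Wₕ²(1−fₕ)sₕ²/nₕ with Wₕ = Nₕ/32214:
  Very large: (14628/32214)²·(1−3513/14628)·875.1/3513 = 0.03902875
  Medium: (4669/32214)²·(1−948/4669)·2060/948 = 0.036379198
  Large: (12917/32214)²·(1−1511/12917)·1769/1511 = 0.16621457
  → Var(ȳ_str) = 0.24162252.
Var(ȳ_srs) = (1 − 5972/32214)·1983/5972 = 0.27049248.
deff = 0.24162252 / 0.27049248 = 0.8933.

0.8933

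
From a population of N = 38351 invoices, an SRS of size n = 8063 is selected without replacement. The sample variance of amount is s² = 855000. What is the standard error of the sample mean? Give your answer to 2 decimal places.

Under SRS without replacement, Var(ȳ) = (1 − f)·s²/n with f = n/N = 8063/38351 = 0.21024224.
Var(ȳ) = (1 − 0.21024224)·855000/8063 = 0.78975776·106.03994 = 83.745862.
SE(ȳ) = √(83.745862) = 9.15.

9.15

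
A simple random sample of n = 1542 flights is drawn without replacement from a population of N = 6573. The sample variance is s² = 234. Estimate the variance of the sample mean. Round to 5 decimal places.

0.11615

Under SRS without replacement, Var(ȳ) = (1 − f)·s²/n with f = n/N = 1542/6573 = 0.23459607.
Var(ȳ) = (1 − 0.23459607)·234/1542 = 0.76540393·0.15175097 = 0.11615079.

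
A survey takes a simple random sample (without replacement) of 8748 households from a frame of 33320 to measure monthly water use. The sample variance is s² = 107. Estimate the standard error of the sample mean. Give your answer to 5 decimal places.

0.09497

Under SRS without replacement, Var(ȳ) = (1 − f)·s²/n with f = n/N = 8748/33320 = 0.26254502.
Var(ȳ) = (1 − 0.26254502)·107/8748 = 0.73745498·0.012231367 = 0.0090200827.
SE(ȳ) = √(0.0090200827) = 0.09497.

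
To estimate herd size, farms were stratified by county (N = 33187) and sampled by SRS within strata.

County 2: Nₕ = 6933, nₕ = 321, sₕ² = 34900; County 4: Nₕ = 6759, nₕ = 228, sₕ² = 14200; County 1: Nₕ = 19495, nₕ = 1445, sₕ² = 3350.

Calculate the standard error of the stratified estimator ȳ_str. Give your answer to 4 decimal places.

2.7861

Var(ȳ_str) = Σₕ Wₕ²(1 − fₕ)sₕ²/nₕ with Wₕ = Nₕ/N, N = 33187.
County 2: Wₕ = 0.20890710; term = 0.20890710²·(1 − 0.04630030)·34900/321 = 4.525207.
County 4: Wₕ = 0.20366409; term = 0.20366409²·(1 − 0.03373280)·14200/228 = 2.4962015.
County 1: Wₕ = 0.58742881; term = 0.58742881²·(1 − 0.07412157)·3350/1445 = 0.74069841.
Sum = 7.7621069.
SE = √(7.7621069) = 2.7861.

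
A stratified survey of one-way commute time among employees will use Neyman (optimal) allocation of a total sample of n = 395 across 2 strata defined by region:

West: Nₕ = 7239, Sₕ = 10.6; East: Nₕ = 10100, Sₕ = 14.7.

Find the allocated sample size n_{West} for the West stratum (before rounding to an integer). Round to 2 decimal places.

Neyman allocation: nₕ = n·NₕSₕ / Σⱼ NⱼSⱼ.
Σ NⱼSⱼ = 7239·10.6 + 10100·14.7 = 225203.4.
n_{West} = 395·7239·10.6 / 225203.4 = 134.59.

134.59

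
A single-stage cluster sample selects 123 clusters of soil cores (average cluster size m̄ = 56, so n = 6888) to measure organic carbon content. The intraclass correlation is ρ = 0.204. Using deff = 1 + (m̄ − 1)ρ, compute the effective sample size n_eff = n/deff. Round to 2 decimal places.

563.67

deff = 1 + (56 − 1)·0.204 = 1 + 11.22 = 12.22.
n_eff = 6888 / 12.22 = 563.67.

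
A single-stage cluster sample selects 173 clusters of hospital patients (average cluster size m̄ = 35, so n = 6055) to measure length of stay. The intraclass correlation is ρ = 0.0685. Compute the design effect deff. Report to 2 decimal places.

deff = 1 + (35 − 1)·0.0685 = 1 + 2.329 = 3.329.

3.33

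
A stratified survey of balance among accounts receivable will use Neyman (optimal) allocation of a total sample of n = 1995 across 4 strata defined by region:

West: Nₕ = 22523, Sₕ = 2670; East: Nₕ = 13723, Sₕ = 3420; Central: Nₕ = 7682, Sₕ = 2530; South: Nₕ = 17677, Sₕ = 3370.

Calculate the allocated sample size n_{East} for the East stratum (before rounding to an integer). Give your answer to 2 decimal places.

Neyman allocation: nₕ = n·NₕSₕ / Σⱼ NⱼSⱼ.
Σ NⱼSⱼ = 22523·2670 + 13723·3420 + 7682·2530 + 17677·3370 = 1.8607602 × 10^8.
n_{East} = 1995·13723·3420 / (1.8607602 × 10^8) = 503.18.

503.18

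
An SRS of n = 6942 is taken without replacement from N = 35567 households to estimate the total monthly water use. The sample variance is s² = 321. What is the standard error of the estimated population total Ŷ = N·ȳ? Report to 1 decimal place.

6861.3

Var(Ŷ) = N²·Var(ȳ) = N²·(1 − n/N)·s²/n.
f = 6942/35567 = 0.19518093; Var(ȳ) = 0.80481907·321/6942 = 0.037215057.
Var(Ŷ) = 35567² · 0.037215057 = 4.7077475 × 10^7.
SE(Ŷ) = √(4.7077475 × 10^7) = 6861.3.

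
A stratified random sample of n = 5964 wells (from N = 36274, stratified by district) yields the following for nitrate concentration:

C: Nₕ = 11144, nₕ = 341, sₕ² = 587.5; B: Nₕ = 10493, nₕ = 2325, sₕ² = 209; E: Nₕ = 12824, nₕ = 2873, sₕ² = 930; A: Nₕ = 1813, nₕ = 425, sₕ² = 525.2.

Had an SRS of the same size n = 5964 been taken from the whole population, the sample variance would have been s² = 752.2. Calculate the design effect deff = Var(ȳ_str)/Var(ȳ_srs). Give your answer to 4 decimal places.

1.8716

Var(ȳ_str) = Σ Wₕ²(1−fₕ)sₕ²/nₕ with Wₕ = Nₕ/36274:
  C: (11144/36274)²·(1−341/11144)·587.5/341 = 0.15763334
  B: (10493/36274)²·(1−2325/10493)·209/2325 = 0.0058552822
  E: (12824/36274)²·(1−2873/12824)·930/2873 = 0.031394
  A: (1813/36274)²·(1−425/1813)·525.2/425 = 0.0023633724
  → Var(ȳ_str) = 0.19724599.
Var(ȳ_srs) = (1 − 5964/36274)·752.2/5964 = 0.10538679.
deff = 0.19724599 / 0.10538679 = 1.8716.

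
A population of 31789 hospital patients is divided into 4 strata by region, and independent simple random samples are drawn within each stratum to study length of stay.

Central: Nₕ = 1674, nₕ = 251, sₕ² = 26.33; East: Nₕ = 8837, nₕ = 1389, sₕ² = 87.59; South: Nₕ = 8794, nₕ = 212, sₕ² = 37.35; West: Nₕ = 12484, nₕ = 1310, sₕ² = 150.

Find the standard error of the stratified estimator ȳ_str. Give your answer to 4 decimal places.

0.1825

Var(ȳ_str) = Σₕ Wₕ²(1 − fₕ)sₕ²/nₕ with Wₕ = Nₕ/N, N = 31789.
Central: Wₕ = 0.05265973; term = 0.05265973²·(1 − 0.14994026)·26.33/251 = 2.4727702 × 10^-4.
East: Wₕ = 0.27798924; term = 0.27798924²·(1 − 0.15718004)·87.59/1389 = 0.0041071737.
South: Wₕ = 0.27663657; term = 0.27663657²·(1 − 0.02410735)·37.35/212 = 0.013157579.
West: Wₕ = 0.39271446; term = 0.39271446²·(1 − 0.10493432)·150/1310 = 0.015806243.
Sum = 0.033318273.
SE = √(0.033318273) = 0.1825.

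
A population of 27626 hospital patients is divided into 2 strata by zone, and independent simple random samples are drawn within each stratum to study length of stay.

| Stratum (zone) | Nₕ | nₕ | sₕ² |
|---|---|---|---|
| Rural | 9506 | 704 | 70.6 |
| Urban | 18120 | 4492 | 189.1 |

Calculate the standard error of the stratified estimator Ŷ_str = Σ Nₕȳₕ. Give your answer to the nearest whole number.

4334

Var(Ŷ_str) = Σₕ Nₕ²(1 − fₕ)sₕ²/nₕ.
Rural: 9506²·(1 − 704/9506)·70.6/704 = 8.3909516 × 10^6.
Urban: 18120²·(1 − 4492/18120)·189.1/4492 = 1.0395421 × 10^7.
Sum = 1.8786373 × 10^7.
SE = √(1.8786373 × 10^7) = 4334.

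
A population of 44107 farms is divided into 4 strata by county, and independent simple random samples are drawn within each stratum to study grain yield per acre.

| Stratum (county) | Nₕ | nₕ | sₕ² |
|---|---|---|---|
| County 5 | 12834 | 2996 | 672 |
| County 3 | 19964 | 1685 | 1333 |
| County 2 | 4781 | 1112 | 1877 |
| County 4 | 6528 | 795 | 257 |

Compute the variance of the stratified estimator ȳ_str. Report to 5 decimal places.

0.18439

Var(ȳ_str) = Σₕ Wₕ²(1 − fₕ)sₕ²/nₕ with Wₕ = Nₕ/N, N = 44107.
County 5: Wₕ = 0.29097422; term = 0.29097422²·(1 − 0.23344242)·672/2996 = 0.014557315.
County 3: Wₕ = 0.45262657; term = 0.45262657²·(1 − 0.08440192)·1333/1685 = 0.14839361.
County 2: Wₕ = 0.10839549; term = 0.10839549²·(1 − 0.23258732)·1877/1112 = 0.015219869.
County 4: Wₕ = 0.14800372; term = 0.14800372²·(1 − 0.12178309)·257/795 = 0.0062188924.
Sum = 0.18438969.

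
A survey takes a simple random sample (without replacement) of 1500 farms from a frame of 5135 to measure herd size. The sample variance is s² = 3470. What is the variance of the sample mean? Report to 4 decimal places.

Under SRS without replacement, Var(ȳ) = (1 − f)·s²/n with f = n/N = 1500/5135 = 0.29211295.
Var(ȳ) = (1 − 0.29211295)·3470/1500 = 0.70788705·2.3133333 = 1.6375787.

1.6376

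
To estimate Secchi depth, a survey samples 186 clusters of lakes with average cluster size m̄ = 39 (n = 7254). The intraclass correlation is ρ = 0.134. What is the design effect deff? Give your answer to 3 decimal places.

6.092

deff = 1 + (39 − 1)·0.134 = 1 + 5.092 = 6.092.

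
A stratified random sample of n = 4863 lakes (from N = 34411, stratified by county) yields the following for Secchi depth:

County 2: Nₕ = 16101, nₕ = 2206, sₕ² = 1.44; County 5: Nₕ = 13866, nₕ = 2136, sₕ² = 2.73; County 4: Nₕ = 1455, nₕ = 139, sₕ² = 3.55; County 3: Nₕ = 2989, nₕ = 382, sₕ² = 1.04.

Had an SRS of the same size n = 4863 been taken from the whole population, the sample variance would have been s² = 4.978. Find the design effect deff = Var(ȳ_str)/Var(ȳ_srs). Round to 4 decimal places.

Var(ȳ_str) = Σ Wₕ²(1−fₕ)sₕ²/nₕ with Wₕ = Nₕ/34411:
  County 2: (16101/34411)²·(1−2206/16101)·1.44/2206 = 1.2333144 × 10^-4
  County 5: (13866/34411)²·(1−2136/13866)·2.73/2136 = 1.7555614 × 10^-4
  County 4: (1455/34411)²·(1−139/1455)·3.55/139 = 4.129884 × 10^-5
  County 3: (2989/34411)²·(1−382/2989)·1.04/382 = 1.7916053 × 10^-5
  → Var(ȳ_str) = 3.5810247 × 10^-4.
Var(ȳ_srs) = (1 − 4863/34411)·4.978/4863 = 8.7898491 × 10^-4.
deff = (3.5810247 × 10^-4) / (8.7898491 × 10^-4) = 0.4074.

0.4074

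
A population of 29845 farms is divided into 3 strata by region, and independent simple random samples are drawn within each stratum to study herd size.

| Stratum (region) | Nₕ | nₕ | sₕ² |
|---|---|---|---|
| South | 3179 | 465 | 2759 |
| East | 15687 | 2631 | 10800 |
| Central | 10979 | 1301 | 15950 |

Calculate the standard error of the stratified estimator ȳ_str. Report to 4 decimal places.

Var(ȳ_str) = Σₕ Wₕ²(1 − fₕ)sₕ²/nₕ with Wₕ = Nₕ/N, N = 29845.
South: Wₕ = 0.10651700; term = 0.10651700²·(1 − 0.14627241)·2759/465 = 0.057471953.
East: Wₕ = 0.52561568; term = 0.52561568²·(1 − 0.16771849)·10800/2631 = 0.94386478.
Central: Wₕ = 0.36786731; term = 0.36786731²·(1 − 0.11849895)·15950/1301 = 1.4624756.
Sum = 2.4638123.
SE = √(2.4638123) = 1.5697.

1.5697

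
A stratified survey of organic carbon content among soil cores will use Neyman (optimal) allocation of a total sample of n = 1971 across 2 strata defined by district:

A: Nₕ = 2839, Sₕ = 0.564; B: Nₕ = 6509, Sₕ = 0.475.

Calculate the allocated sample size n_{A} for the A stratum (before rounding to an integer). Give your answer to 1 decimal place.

Neyman allocation: nₕ = n·NₕSₕ / Σⱼ NⱼSⱼ.
Σ NⱼSⱼ = 2839·0.564 + 6509·0.475 = 4692.971.
n_{A} = 1971·2839·0.564 / 4692.971 = 672.5.

672.5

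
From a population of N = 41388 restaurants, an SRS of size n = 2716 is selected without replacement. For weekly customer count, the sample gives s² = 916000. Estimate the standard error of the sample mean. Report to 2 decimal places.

Under SRS without replacement, Var(ȳ) = (1 − f)·s²/n with f = n/N = 2716/41388 = 0.06562289.
Var(ȳ) = (1 − 0.06562289)·916000/2716 = 0.93437711·337.26068 = 315.12866.
SE(ȳ) = √(315.12866) = 17.75.

17.75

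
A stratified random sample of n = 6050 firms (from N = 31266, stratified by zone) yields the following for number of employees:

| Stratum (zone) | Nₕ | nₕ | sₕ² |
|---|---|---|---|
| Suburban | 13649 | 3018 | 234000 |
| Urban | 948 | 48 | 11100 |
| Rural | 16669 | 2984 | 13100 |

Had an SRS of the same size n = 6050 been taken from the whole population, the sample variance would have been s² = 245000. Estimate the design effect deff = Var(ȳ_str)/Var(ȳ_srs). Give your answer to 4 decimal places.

Var(ȳ_str) = Σ Wₕ²(1−fₕ)sₕ²/nₕ with Wₕ = Nₕ/31266:
  Suburban: (13649/31266)²·(1−3018/13649)·234000/3018 = 11.508717
  Urban: (948/31266)²·(1−48/948)·11100/48 = 0.20183103
  Rural: (16669/31266)²·(1−2984/16669)·13100/2984 = 1.0244297
  → Var(ȳ_str) = 12.734978.
Var(ȳ_srs) = (1 − 6050/31266)·245000/6050 = 32.65988.
deff = 12.734978 / 32.65988 = 0.3899.

0.3899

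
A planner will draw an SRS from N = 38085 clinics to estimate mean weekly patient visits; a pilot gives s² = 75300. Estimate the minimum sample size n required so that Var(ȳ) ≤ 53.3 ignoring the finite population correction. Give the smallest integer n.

1413

Without fpc, n₀ = s²/D = 75300/53.3 = 1412.7580.
Rounding up, n = 1413.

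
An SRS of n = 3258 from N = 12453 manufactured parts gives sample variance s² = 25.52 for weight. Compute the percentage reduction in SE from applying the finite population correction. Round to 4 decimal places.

f = n/N = 3258/12453 = 0.26162371.
SE_no-fpc = √(s²/n) = 0.088504386; SE_fpc = √((1−f)s²/n) = 0.076050779.
Ratio = √(1−f) = 0.85928825. Reduction = 100·(1 − 0.85928825) = 14.0712%.

14.0712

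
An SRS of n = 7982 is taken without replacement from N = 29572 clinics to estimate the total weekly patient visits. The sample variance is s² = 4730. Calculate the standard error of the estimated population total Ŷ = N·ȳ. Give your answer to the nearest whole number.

19451

Var(Ŷ) = N²·Var(ȳ) = N²·(1 − n/N)·s²/n.
f = 7982/29572 = 0.26991749; Var(ȳ) = 0.73008251·4730/7982 = 0.43263471.
Var(Ŷ) = 29572² · 0.43263471 = 3.7834043 × 10^8.
SE(Ŷ) = √(3.7834043 × 10^8) = 19451.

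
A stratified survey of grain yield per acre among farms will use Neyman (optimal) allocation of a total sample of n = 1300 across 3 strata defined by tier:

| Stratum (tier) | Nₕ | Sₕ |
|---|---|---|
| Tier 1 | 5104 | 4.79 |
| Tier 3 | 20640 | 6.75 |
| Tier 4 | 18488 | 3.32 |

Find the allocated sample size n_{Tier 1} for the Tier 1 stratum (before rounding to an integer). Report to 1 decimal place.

Neyman allocation: nₕ = n·NₕSₕ / Σⱼ NⱼSⱼ.
Σ NⱼSⱼ = 5104·4.79 + 20640·6.75 + 18488·3.32 = 225148.32.
n_{Tier 1} = 1300·5104·4.79 / 225148.32 = 141.2.

141.2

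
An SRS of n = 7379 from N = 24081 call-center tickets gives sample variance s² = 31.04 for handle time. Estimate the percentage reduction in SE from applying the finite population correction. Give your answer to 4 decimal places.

16.7188

f = n/N = 7379/24081 = 0.30642415.
SE_no-fpc = √(s²/n) = 0.064857783; SE_fpc = √((1−f)s²/n) = 0.054014341.
Ratio = √(1−f) = 0.83281201. Reduction = 100·(1 − 0.83281201) = 16.7188%.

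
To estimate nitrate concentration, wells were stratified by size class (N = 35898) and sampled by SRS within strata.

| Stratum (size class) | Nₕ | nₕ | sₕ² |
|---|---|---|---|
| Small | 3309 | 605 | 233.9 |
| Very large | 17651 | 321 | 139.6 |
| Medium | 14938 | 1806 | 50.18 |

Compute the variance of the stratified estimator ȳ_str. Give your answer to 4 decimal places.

0.1101

Var(ȳ_str) = Σₕ Wₕ²(1 − fₕ)sₕ²/nₕ with Wₕ = Nₕ/N, N = 35898.
Small: Wₕ = 0.09217784; term = 0.09217784²·(1 − 0.18283469)·233.9/605 = 0.0026843417.
Very large: Wₕ = 0.49169870; term = 0.49169870²·(1 − 0.01818594)·139.6/321 = 0.10323043.
Medium: Wₕ = 0.41612346; term = 0.41612346²·(1 − 0.12089972)·50.18/1806 = 0.0042295653.
Sum = 0.11014434.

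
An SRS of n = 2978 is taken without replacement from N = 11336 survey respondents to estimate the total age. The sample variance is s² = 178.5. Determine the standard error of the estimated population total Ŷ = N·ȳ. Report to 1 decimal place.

2383.1

Var(Ŷ) = N²·Var(ȳ) = N²·(1 − n/N)·s²/n.
f = 2978/11336 = 0.26270289; Var(ȳ) = 0.73729711·178.5/2978 = 0.044193262.
Var(Ŷ) = 11336² · 0.044193262 = 5.6790505 × 10^6.
SE(Ŷ) = √(5.6790505 × 10^6) = 2383.1.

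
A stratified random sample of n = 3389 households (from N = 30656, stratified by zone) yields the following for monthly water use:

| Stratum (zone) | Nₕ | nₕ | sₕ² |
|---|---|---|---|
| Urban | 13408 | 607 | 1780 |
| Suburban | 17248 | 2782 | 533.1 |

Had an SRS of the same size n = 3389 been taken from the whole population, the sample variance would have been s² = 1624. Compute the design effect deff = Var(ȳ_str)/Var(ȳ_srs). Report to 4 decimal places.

1.3759

Var(ȳ_str) = Σ Wₕ²(1−fₕ)sₕ²/nₕ with Wₕ = Nₕ/30656:
  Urban: (13408/30656)²·(1−607/13408)·1780/607 = 0.53556013
  Suburban: (17248/30656)²·(1−2782/17248)·533.1/2782 = 0.050875394
  → Var(ȳ_str) = 0.58643552.
Var(ȳ_srs) = (1 − 3389/30656)·1624/3389 = 0.42622246.
deff = 0.58643552 / 0.42622246 = 1.3759.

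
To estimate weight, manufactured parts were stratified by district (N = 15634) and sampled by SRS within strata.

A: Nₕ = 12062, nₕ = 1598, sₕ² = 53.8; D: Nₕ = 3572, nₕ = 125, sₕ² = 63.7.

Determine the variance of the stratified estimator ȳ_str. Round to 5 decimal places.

Var(ȳ_str) = Σₕ Wₕ²(1 − fₕ)sₕ²/nₕ with Wₕ = Nₕ/N, N = 15634.
A: Wₕ = 0.77152360; term = 0.77152360²·(1 − 0.13248218)·53.8/1598 = 0.017385306.
D: Wₕ = 0.22847640; term = 0.22847640²·(1 − 0.03499440)·63.7/125 = 0.02567095.
Sum = 0.043056256.

0.04306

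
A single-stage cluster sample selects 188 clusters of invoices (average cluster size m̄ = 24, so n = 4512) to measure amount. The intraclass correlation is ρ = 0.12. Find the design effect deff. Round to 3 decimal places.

deff = 1 + (24 − 1)·0.12 = 1 + 2.76 = 3.76.

3.760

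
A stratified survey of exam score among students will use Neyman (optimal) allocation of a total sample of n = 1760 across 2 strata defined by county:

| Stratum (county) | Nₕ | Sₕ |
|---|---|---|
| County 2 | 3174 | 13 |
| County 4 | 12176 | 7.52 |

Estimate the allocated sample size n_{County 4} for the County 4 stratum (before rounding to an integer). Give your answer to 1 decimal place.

1213.3

Neyman allocation: nₕ = n·NₕSₕ / Σⱼ NⱼSⱼ.
Σ NⱼSⱼ = 3174·13 + 12176·7.52 = 132825.52.
n_{County 4} = 1760·12176·7.52 / 132825.52 = 1213.3.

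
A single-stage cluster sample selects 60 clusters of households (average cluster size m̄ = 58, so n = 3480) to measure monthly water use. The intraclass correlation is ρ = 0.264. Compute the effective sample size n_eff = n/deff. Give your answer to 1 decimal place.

216.8

deff = 1 + (58 − 1)·0.264 = 1 + 15.048 = 16.048.
n_eff = 3480 / 16.048 = 216.8.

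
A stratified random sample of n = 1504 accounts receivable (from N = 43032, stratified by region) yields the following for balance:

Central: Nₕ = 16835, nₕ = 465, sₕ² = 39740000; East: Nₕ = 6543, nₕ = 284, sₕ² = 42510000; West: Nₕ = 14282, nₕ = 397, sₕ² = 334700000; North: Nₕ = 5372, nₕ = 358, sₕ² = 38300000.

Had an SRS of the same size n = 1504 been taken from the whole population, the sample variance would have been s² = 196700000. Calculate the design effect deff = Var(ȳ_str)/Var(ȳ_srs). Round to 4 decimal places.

0.8547

Var(ȳ_str) = Σ Wₕ²(1−fₕ)sₕ²/nₕ with Wₕ = Nₕ/43032:
  Central: (16835/43032)²·(1−465/16835)·39740000/465 = 12719.02
  East: (6543/43032)²·(1−284/6543)·42510000/284 = 3310.3322
  West: (14282/43032)²·(1−397/14282)·334700000/397 = 90285.302
  North: (5372/43032)²·(1−358/5372)·38300000/358 = 1556.1556
  → Var(ȳ_str) = 107870.81.
Var(ȳ_srs) = (1 − 1504/43032)·196700000/1504 = 126213.56.
deff = 107870.81 / 126213.56 = 0.8547.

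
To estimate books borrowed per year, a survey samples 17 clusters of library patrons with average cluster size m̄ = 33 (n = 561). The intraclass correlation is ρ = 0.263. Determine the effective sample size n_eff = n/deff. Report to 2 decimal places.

deff = 1 + (33 − 1)·0.263 = 1 + 8.416 = 9.416.
n_eff = 561 / 9.416 = 59.58.

59.58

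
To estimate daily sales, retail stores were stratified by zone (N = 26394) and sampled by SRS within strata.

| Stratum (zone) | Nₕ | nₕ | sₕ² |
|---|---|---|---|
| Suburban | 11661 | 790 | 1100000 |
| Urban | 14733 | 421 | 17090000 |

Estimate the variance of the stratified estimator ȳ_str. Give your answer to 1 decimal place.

12540.2

Var(ȳ_str) = Σₕ Wₕ²(1 − fₕ)sₕ²/nₕ with Wₕ = Nₕ/N, N = 26394.
Suburban: Wₕ = 0.44180496; term = 0.44180496²·(1 − 0.06774719)·1100000/790 = 253.37307.
Urban: Wₕ = 0.55819504; term = 0.55819504²·(1 − 0.02857531)·17090000/421 = 12286.864.
Sum = 12540.237.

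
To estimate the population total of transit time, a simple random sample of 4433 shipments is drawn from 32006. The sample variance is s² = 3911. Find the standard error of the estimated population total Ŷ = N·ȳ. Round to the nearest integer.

27903

Var(Ŷ) = N²·Var(ȳ) = N²·(1 − n/N)·s²/n.
f = 4433/32006 = 0.13850528; Var(ȳ) = 0.86149472·3911/4433 = 0.76005095.
Var(Ŷ) = 32006² · 0.76005095 = 7.7858406 × 10^8.
SE(Ŷ) = √(7.7858406 × 10^8) = 27903.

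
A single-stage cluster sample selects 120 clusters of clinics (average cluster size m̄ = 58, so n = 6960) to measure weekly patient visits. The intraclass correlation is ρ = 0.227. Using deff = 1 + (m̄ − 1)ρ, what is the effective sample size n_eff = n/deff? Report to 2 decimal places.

deff = 1 + (58 − 1)·0.227 = 1 + 12.939 = 13.939.
n_eff = 6960 / 13.939 = 499.32.

499.32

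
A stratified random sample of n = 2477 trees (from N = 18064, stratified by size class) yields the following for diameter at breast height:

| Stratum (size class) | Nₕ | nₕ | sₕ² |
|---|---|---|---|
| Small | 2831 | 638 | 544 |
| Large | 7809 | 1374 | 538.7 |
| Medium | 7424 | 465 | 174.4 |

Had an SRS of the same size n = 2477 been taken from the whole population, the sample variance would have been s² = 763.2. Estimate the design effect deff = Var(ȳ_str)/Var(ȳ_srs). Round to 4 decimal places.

0.5115

Var(ȳ_str) = Σ Wₕ²(1−fₕ)sₕ²/nₕ with Wₕ = Nₕ/18064:
  Small: (2831/18064)²·(1−638/2831)·544/638 = 0.016222914
  Large: (7809/18064)²·(1−1374/7809)·538.7/1374 = 0.060377673
  Medium: (7424/18064)²·(1−465/7424)·174.4/465 = 0.059381406
  → Var(ȳ_str) = 0.13598199.
Var(ȳ_srs) = (1 − 2477/18064)·763.2/2477 = 0.26586488.
deff = 0.13598199 / 0.26586488 = 0.5115.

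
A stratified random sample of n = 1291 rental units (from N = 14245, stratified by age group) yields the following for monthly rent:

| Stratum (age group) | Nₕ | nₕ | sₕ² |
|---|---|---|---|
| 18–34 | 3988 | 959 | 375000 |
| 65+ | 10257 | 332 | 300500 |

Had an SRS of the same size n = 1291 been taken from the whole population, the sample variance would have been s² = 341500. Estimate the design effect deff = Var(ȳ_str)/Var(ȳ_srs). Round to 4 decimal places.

1.9844

Var(ȳ_str) = Σ Wₕ²(1−fₕ)sₕ²/nₕ with Wₕ = Nₕ/14245:
  18–34: (3988/14245)²·(1−959/3988)·375000/959 = 23.277813
  65+: (10257/14245)²·(1−332/10257)·300500/332 = 454.07998
  → Var(ȳ_str) = 477.35779.
Var(ȳ_srs) = (1 − 1291/14245)·341500/1291 = 240.5503.
deff = 477.35779 / 240.5503 = 1.9844.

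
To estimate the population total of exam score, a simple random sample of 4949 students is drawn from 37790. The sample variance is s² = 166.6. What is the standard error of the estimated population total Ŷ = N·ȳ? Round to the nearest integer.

6464

Var(Ŷ) = N²·Var(ȳ) = N²·(1 − n/N)·s²/n.
f = 4949/37790 = 0.13096057; Var(ȳ) = 0.86903943·166.6/4949 = 0.029254793.
Var(Ŷ) = 37790² · 0.029254793 = 4.1778305 × 10^7.
SE(Ŷ) = √(4.1778305 × 10^7) = 6464.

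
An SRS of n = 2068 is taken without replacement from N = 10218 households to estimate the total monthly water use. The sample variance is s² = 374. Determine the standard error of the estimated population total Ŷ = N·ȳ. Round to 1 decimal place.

Var(Ŷ) = N²·Var(ȳ) = N²·(1 − n/N)·s²/n.
f = 2068/10218 = 0.20238794; Var(ȳ) = 0.79761206·374/2068 = 0.14424899.
Var(Ŷ) = 10218² · 0.14424899 = 1.506068 × 10^7.
SE(Ŷ) = √(1.506068 × 10^7) = 3880.8.

3880.8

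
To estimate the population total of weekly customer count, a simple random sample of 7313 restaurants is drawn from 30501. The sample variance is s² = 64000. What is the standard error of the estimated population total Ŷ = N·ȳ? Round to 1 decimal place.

Var(Ŷ) = N²·Var(ȳ) = N²·(1 − n/N)·s²/n.
f = 7313/30501 = 0.23976263; Var(ȳ) = 0.76023737·64000/7313 = 6.6532465.
Var(Ŷ) = 30501² · 6.6532465 = 6.1895884 × 10^9.
SE(Ŷ) = √(6.1895884 × 10^9) = 78673.9.

78673.9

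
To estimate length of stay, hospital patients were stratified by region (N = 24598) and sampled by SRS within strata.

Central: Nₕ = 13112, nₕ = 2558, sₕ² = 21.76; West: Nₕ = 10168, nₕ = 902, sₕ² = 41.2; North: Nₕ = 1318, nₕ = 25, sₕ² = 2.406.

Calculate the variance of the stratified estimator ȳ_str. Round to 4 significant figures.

Var(ȳ_str) = Σₕ Wₕ²(1 − fₕ)sₕ²/nₕ with Wₕ = Nₕ/N, N = 24598.
Central: Wₕ = 0.53305147; term = 0.53305147²·(1 − 0.19508847)·21.76/2558 = 0.0019455607.
West: Wₕ = 0.41336694; term = 0.41336694²·(1 − 0.08870968)·41.2/902 = 0.0071124449.
North: Wₕ = 0.05358159; term = 0.05358159²·(1 − 0.01896813)·2.406/25 = 2.7106282 × 10^-4.
Sum = 0.0093290684.

0.009329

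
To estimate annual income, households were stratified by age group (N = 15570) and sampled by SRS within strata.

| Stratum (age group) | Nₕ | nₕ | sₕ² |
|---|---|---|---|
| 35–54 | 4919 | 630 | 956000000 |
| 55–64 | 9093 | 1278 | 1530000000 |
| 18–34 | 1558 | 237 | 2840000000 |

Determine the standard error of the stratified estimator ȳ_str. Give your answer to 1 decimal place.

764.7

Var(ȳ_str) = Σₕ Wₕ²(1 − fₕ)sₕ²/nₕ with Wₕ = Nₕ/N, N = 15570.
35–54: Wₕ = 0.31592807; term = 0.31592807²·(1 − 0.12807481)·956000000/630 = 132060.51.
55–64: Wₕ = 0.58400771; term = 0.58400771²·(1 − 0.14054767)·1530000000/1278 = 350929.22.
18–34: Wₕ = 0.10006423; term = 0.10006423²·(1 − 0.15211810)·2840000000/237 = 101733.28.
Sum = 584723.01.
SE = √(584723.01) = 764.7.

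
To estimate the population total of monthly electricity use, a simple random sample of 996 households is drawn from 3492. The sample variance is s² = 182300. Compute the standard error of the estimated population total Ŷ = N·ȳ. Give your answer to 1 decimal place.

Var(Ŷ) = N²·Var(ȳ) = N²·(1 − n/N)·s²/n.
f = 996/3492 = 0.28522337; Var(ȳ) = 0.71477663·182300/996 = 130.82709.
Var(Ŷ) = 3492² · 130.82709 = 1.5953139 × 10^9.
SE(Ŷ) = √(1.5953139 × 10^9) = 39941.4.

39941.4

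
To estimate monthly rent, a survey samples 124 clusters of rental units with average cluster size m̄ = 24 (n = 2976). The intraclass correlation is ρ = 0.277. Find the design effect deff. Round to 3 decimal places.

deff = 1 + (24 − 1)·0.277 = 1 + 6.371 = 7.371.

7.371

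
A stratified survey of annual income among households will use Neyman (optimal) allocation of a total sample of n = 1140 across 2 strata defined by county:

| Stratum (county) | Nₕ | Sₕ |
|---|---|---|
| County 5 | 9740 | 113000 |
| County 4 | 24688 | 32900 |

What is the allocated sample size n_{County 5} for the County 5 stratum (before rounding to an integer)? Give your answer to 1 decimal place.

655.9

Neyman allocation: nₕ = n·NₕSₕ / Σⱼ NⱼSⱼ.
Σ NⱼSⱼ = 9740·113000 + 24688·32900 = 1.9128552 × 10^9.
n_{County 5} = 1140·9740·113000 / (1.9128552 × 10^9) = 655.9.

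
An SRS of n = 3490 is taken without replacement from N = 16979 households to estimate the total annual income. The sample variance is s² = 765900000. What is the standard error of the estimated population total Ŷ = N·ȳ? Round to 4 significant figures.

Var(Ŷ) = N²·Var(ȳ) = N²·(1 − n/N)·s²/n.
f = 3490/16979 = 0.20554803; Var(ȳ) = 0.79445197·765900000/3490 = 174346.92.
Var(Ŷ) = 16979² · 174346.92 = 5.0261853 × 10^13.
SE(Ŷ) = √(5.0261853 × 10^13) = 7.090 × 10^6.

7.090 × 10^6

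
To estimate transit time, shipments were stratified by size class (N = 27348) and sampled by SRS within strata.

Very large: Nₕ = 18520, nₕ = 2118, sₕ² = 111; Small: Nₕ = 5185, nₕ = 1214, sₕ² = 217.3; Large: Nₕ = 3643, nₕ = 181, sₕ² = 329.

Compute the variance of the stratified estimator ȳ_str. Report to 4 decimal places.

0.0569

Var(ȳ_str) = Σₕ Wₕ²(1 − fₕ)sₕ²/nₕ with Wₕ = Nₕ/N, N = 27348.
Very large: Wₕ = 0.67719760; term = 0.67719760²·(1 − 0.11436285)·111/2118 = 0.021285491.
Small: Wₕ = 0.18959339; term = 0.18959339²·(1 − 0.23413693)·217.3/1214 = 0.0049276352.
Large: Wₕ = 0.13320901; term = 0.13320901²·(1 − 0.04968433)·329/181 = 0.030651548.
Sum = 0.056864674.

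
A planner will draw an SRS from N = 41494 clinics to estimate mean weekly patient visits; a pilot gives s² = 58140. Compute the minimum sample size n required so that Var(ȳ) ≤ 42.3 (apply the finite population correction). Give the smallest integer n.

1331

Without fpc, n₀ = s²/D = 58140/42.3 = 1374.4681.
With fpc, (1 − n/N)·s²/n ≤ D requires n ≥ n₀/(1 + n₀/N) = 1374.4681/(1 + 1374.4681/41494) = 1330.3993.
Rounding up, n = 1331.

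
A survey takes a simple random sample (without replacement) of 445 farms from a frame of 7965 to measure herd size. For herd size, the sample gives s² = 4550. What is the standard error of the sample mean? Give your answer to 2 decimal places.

3.11

Under SRS without replacement, Var(ȳ) = (1 − f)·s²/n with f = n/N = 445/7965 = 0.05586943.
Var(ȳ) = (1 − 0.05586943)·4550/445 = 0.94413057·10.224719 = 9.6534699.
SE(ȳ) = √(9.6534699) = 3.11.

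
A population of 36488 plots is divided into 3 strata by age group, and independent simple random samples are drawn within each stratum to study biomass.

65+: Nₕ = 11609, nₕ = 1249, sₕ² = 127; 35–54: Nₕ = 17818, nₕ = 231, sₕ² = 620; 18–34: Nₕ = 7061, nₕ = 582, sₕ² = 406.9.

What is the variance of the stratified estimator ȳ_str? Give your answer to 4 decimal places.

0.6649

Var(ȳ_str) = Σₕ Wₕ²(1 − fₕ)sₕ²/nₕ with Wₕ = Nₕ/N, N = 36488.
65+: Wₕ = 0.31815939; term = 0.31815939²·(1 − 0.10758894)·127/1249 = 0.0091853505.
35–54: Wₕ = 0.48832493; term = 0.48832493²·(1 − 0.01296442)·620/231 = 0.63172827.
18–34: Wₕ = 0.19351568; term = 0.19351568²·(1 − 0.08242459)·406.9/582 = 0.024023638.
Sum = 0.66493726.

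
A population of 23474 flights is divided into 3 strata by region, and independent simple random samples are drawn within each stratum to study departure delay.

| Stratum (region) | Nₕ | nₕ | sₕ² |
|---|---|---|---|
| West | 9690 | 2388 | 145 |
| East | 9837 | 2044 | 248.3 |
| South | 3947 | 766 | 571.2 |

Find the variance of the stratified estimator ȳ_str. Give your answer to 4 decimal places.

Var(ȳ_str) = Σₕ Wₕ²(1 − fₕ)sₕ²/nₕ with Wₕ = Nₕ/N, N = 23474.
West: Wₕ = 0.41279714; term = 0.41279714²·(1 − 0.24643963)·145/2388 = 0.007796956.
East: Wₕ = 0.41905938; term = 0.41905938²·(1 − 0.20778693)·248.3/2044 = 0.016900088.
South: Wₕ = 0.16814348; term = 0.16814348²·(1 − 0.19407145)·571.2/766 = 0.016990886.
Sum = 0.04168793.

0.0417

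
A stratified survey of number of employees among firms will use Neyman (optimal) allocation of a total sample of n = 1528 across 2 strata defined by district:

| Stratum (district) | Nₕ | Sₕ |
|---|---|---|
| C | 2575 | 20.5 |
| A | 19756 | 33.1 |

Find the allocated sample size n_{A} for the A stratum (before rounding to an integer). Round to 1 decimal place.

Neyman allocation: nₕ = n·NₕSₕ / Σⱼ NⱼSⱼ.
Σ NⱼSⱼ = 2575·20.5 + 19756·33.1 = 706711.1.
n_{A} = 1528·19756·33.1 / 706711.1 = 1413.9.

1413.9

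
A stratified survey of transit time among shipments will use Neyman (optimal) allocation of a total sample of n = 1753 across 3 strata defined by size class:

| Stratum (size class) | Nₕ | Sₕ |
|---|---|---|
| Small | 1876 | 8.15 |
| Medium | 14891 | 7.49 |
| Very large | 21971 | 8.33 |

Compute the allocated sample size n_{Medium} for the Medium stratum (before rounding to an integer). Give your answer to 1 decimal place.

631.0

Neyman allocation: nₕ = n·NₕSₕ / Σⱼ NⱼSⱼ.
Σ NⱼSⱼ = 1876·8.15 + 14891·7.49 + 21971·8.33 = 309841.42.
n_{Medium} = 1753·14891·7.49 / 309841.42 = 631.0.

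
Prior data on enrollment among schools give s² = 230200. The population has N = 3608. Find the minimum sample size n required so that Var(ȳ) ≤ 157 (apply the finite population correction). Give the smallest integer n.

1043

Without fpc, n₀ = s²/D = 230200/157 = 1466.2420.
With fpc, (1 − n/N)·s²/n ≤ D requires n ≥ n₀/(1 + n₀/N) = 1466.2420/(1 + 1466.2420/3608) = 1042.5599.
Rounding up, n = 1043.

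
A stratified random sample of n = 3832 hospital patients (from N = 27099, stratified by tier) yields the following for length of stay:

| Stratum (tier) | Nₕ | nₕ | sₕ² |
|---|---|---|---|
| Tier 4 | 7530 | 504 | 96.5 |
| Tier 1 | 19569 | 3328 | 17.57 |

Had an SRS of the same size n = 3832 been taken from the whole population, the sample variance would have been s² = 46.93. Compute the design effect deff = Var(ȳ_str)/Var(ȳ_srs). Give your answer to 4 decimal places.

Var(ȳ_str) = Σ Wₕ²(1−fₕ)sₕ²/nₕ with Wₕ = Nₕ/27099:
  Tier 4: (7530/27099)²·(1−504/7530)·96.5/504 = 0.0137941
  Tier 1: (19569/27099)²·(1−3328/19569)·17.57/3328 = 0.0022848796
  → Var(ȳ_str) = 0.01607898.
Var(ȳ_srs) = (1 − 3832/27099)·46.93/3832 = 0.01051507.
deff = 0.01607898 / 0.01051507 = 1.5291.

1.5291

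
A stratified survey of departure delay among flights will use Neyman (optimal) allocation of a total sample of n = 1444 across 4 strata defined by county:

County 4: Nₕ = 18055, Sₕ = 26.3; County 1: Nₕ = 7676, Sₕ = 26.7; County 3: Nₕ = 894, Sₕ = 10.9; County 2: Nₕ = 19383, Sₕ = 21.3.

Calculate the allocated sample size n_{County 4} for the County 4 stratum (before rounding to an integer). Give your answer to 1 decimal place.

Neyman allocation: nₕ = n·NₕSₕ / Σⱼ NⱼSⱼ.
Σ NⱼSⱼ = 18055·26.3 + 7676·26.7 + 894·10.9 + 19383·21.3 = 1.1023982 × 10^6.
n_{County 4} = 1444·18055·26.3 / (1.1023982 × 10^6) = 622.0.

622.0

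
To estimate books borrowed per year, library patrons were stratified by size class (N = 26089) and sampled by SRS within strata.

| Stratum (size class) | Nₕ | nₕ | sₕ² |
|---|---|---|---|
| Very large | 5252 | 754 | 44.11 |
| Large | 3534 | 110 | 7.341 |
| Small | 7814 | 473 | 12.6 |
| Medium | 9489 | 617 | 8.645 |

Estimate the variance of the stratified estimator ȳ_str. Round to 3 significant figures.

Var(ȳ_str) = Σₕ Wₕ²(1 − fₕ)sₕ²/nₕ with Wₕ = Nₕ/N, N = 26089.
Very large: Wₕ = 0.20131090; term = 0.20131090²·(1 − 0.14356436)·44.11/754 = 0.0020304627.
Large: Wₕ = 0.13545939; term = 0.13545939²·(1 − 0.03112620)·7.341/110 = 0.001186446.
Small: Wₕ = 0.29951320; term = 0.29951320²·(1 − 0.06053238)·12.6/473 = 0.0022450353.
Medium: Wₕ = 0.36371651; term = 0.36371651²·(1 − 0.06502266)·8.645/617 = 0.0017330335.
Sum = 0.0071949775.

0.00719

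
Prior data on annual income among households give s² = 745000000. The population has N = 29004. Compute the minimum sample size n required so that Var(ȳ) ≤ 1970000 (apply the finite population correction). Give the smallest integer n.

374

Without fpc, n₀ = s²/D = 745000000/1970000 = 378.1726.
With fpc, (1 − n/N)·s²/n ≤ D requires n ≥ n₀/(1 + n₀/N) = 378.1726/(1 + 378.1726/29004) = 373.3052.
Rounding up, n = 374.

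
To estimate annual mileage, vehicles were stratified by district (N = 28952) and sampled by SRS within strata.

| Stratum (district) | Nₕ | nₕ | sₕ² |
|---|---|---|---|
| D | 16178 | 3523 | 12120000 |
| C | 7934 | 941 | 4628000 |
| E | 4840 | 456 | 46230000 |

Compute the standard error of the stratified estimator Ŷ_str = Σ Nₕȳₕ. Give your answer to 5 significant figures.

Var(Ŷ_str) = Σₕ Nₕ²(1 − fₕ)sₕ²/nₕ.
D: 16178²·(1 − 3523/16178)·12120000/3523 = 7.0433125 × 10^11.
C: 7934²·(1 − 941/7934)·4628000/941 = 2.728723 × 10^11.
E: 4840²·(1 − 456/4840)·46230000/456 = 2.1511711 × 10^12.
Sum = 3.1283747 × 10^12.
SE = √(3.1283747 × 10^12) = 1.7687 × 10^6.

1.7687 × 10^6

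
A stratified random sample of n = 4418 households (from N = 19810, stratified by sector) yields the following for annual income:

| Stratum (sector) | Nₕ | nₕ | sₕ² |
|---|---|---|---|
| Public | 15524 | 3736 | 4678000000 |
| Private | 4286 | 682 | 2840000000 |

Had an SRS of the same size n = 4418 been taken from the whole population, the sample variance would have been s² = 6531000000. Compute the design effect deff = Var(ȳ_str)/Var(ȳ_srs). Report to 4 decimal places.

0.6511

Var(ȳ_str) = Σ Wₕ²(1−fₕ)sₕ²/nₕ with Wₕ = Nₕ/19810:
  Public: (15524/19810)²·(1−3736/15524)·4678000000/3736 = 583886.13
  Private: (4286/19810)²·(1−682/4286)·2840000000/682 = 163908.68
  → Var(ȳ_str) = 747794.81.
Var(ȳ_srs) = (1 − 4418/19810)·6531000000/4418 = 1.1485887 × 10^6.
deff = 747794.81 / (1.1485887 × 10^6) = 0.6511.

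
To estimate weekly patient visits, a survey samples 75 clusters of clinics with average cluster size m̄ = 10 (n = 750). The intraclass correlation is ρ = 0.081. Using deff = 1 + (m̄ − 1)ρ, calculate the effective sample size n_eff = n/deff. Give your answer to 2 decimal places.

433.78

deff = 1 + (10 − 1)·0.081 = 1 + 0.729 = 1.729.
n_eff = 750 / 1.729 = 433.78.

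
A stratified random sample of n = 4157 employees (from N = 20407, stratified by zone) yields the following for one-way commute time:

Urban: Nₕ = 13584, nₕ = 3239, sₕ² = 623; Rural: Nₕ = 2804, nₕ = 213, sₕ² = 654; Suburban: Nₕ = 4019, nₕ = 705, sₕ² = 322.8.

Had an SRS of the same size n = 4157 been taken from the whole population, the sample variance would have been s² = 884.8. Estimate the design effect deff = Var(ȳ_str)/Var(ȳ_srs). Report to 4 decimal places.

0.7854

Var(ȳ_str) = Σ Wₕ²(1−fₕ)sₕ²/nₕ with Wₕ = Nₕ/20407:
  Urban: (13584/20407)²·(1−3239/13584)·623/3239 = 0.064904818
  Rural: (2804/20407)²·(1−213/2804)·654/213 = 0.053565509
  Suburban: (4019/20407)²·(1−705/4019)·322.8/705 = 0.014643894
  → Var(ȳ_str) = 0.13311422.
Var(ȳ_srs) = (1 − 4157/20407)·884.8/4157 = 0.16948813.
deff = 0.13311422 / 0.16948813 = 0.7854.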